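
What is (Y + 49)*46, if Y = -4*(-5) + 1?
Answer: 3220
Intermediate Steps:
Y = 21 (Y = 20 + 1 = 21)
(Y + 49)*46 = (21 + 49)*46 = 70*46 = 3220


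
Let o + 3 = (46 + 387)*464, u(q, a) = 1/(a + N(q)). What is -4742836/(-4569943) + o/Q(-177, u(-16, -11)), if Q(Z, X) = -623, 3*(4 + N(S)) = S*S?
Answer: -130741127337/406724927 ≈ -321.45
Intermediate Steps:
N(S) = -4 + S²/3 (N(S) = -4 + (S*S)/3 = -4 + S²/3)
u(q, a) = 1/(-4 + a + q²/3) (u(q, a) = 1/(a + (-4 + q²/3)) = 1/(-4 + a + q²/3))
o = 200909 (o = -3 + (46 + 387)*464 = -3 + 433*464 = -3 + 200912 = 200909)
-4742836/(-4569943) + o/Q(-177, u(-16, -11)) = -4742836/(-4569943) + 200909/(-623) = -4742836*(-1/4569943) + 200909*(-1/623) = 677548/652849 - 200909/623 = -130741127337/406724927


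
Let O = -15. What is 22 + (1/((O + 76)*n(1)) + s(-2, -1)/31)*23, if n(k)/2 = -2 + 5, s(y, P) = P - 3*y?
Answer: 292415/11346 ≈ 25.773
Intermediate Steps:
n(k) = 6 (n(k) = 2*(-2 + 5) = 2*3 = 6)
22 + (1/((O + 76)*n(1)) + s(-2, -1)/31)*23 = 22 + (1/((-15 + 76)*6) + (-1 - 3*(-2))/31)*23 = 22 + ((⅙)/61 + (-1 + 6)*(1/31))*23 = 22 + ((1/61)*(⅙) + 5*(1/31))*23 = 22 + (1/366 + 5/31)*23 = 22 + (1861/11346)*23 = 22 + 42803/11346 = 292415/11346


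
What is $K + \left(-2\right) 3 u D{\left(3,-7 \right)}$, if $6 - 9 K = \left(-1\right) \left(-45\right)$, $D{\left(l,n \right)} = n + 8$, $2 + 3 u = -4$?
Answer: $\frac{23}{3} \approx 7.6667$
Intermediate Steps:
$u = -2$ ($u = - \frac{2}{3} + \frac{1}{3} \left(-4\right) = - \frac{2}{3} - \frac{4}{3} = -2$)
$D{\left(l,n \right)} = 8 + n$
$K = - \frac{13}{3}$ ($K = \frac{2}{3} - \frac{\left(-1\right) \left(-45\right)}{9} = \frac{2}{3} - 5 = - \frac{13}{3} \approx -4.3333$)
$K + \left(-2\right) 3 u D{\left(3,-7 \right)} = - \frac{13}{3} + \left(-2\right) 3 \left(-2\right) \left(8 - 7\right) = - \frac{13}{3} + \left(-6\right) \left(-2\right) 1 = - \frac{13}{3} + 12 \cdot 1 = - \frac{13}{3} + 12 = \frac{23}{3}$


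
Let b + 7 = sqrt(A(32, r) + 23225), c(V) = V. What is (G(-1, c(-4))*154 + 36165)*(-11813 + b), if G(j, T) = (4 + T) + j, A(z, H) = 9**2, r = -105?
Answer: -425650020 + 36011*sqrt(23306) ≈ -4.2015e+8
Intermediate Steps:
A(z, H) = 81
G(j, T) = 4 + T + j
b = -7 + sqrt(23306) (b = -7 + sqrt(81 + 23225) = -7 + sqrt(23306) ≈ 145.66)
(G(-1, c(-4))*154 + 36165)*(-11813 + b) = ((4 - 4 - 1)*154 + 36165)*(-11813 + (-7 + sqrt(23306))) = (-1*154 + 36165)*(-11820 + sqrt(23306)) = (-154 + 36165)*(-11820 + sqrt(23306)) = 36011*(-11820 + sqrt(23306)) = -425650020 + 36011*sqrt(23306)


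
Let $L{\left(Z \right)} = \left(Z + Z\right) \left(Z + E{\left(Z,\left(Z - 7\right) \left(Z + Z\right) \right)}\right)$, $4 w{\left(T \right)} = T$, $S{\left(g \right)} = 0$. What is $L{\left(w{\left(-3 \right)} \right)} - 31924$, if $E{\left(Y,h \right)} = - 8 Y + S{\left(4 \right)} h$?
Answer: $- \frac{255455}{8} \approx -31932.0$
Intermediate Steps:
$w{\left(T \right)} = \frac{T}{4}$
$E{\left(Y,h \right)} = - 8 Y$ ($E{\left(Y,h \right)} = - 8 Y + 0 h = - 8 Y + 0 = - 8 Y$)
$L{\left(Z \right)} = - 14 Z^{2}$ ($L{\left(Z \right)} = \left(Z + Z\right) \left(Z - 8 Z\right) = 2 Z \left(- 7 Z\right) = - 14 Z^{2}$)
$L{\left(w{\left(-3 \right)} \right)} - 31924 = - 14 \left(\frac{1}{4} \left(-3\right)\right)^{2} - 31924 = - 14 \left(- \frac{3}{4}\right)^{2} - 31924 = \left(-14\right) \frac{9}{16} - 31924 = - \frac{63}{8} - 31924 = - \frac{255455}{8}$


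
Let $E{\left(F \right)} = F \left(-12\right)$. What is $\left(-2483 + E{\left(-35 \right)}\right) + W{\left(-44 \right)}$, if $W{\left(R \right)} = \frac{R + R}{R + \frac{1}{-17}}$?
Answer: $- \frac{1543691}{749} \approx -2061.0$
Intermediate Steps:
$E{\left(F \right)} = - 12 F$
$W{\left(R \right)} = \frac{2 R}{- \frac{1}{17} + R}$ ($W{\left(R \right)} = \frac{2 R}{R - \frac{1}{17}} = \frac{2 R}{- \frac{1}{17} + R}$)
$\left(-2483 + E{\left(-35 \right)}\right) + W{\left(-44 \right)} = \left(-2483 - -420\right) + 34 \left(-44\right) \frac{1}{-1 + 17 \left(-44\right)} = \left(-2483 + 420\right) + 34 \left(-44\right) \frac{1}{-1 - 748} = -2063 + 34 \left(-44\right) \frac{1}{-749} = -2063 + 34 \left(-44\right) \left(- \frac{1}{749}\right) = -2063 + \frac{1496}{749} = - \frac{1543691}{749}$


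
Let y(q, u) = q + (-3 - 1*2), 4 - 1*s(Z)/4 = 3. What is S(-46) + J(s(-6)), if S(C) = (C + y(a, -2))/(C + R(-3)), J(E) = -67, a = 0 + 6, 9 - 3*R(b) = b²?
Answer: -3037/46 ≈ -66.022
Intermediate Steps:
s(Z) = 4 (s(Z) = 16 - 4*3 = 16 - 12 = 4)
R(b) = 3 - b²/3
a = 6
y(q, u) = -5 + q (y(q, u) = q + (-3 - 2) = q - 5 = -5 + q)
S(C) = (1 + C)/C (S(C) = (C + (-5 + 6))/(C + (3 - ⅓*(-3)²)) = (C + 1)/(C + (3 - ⅓*9)) = (1 + C)/(C + (3 - 3)) = (1 + C)/(C + 0) = (1 + C)/C)
S(-46) + J(s(-6)) = (1 - 46)/(-46) - 67 = -1/46*(-45) - 67 = 45/46 - 67 = -3037/46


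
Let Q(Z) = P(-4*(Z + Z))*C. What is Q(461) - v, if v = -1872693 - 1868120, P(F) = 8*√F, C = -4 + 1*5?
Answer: 3740813 + 16*I*√922 ≈ 3.7408e+6 + 485.83*I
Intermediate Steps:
C = 1 (C = -4 + 5 = 1)
v = -3740813
Q(Z) = 16*√2*√(-Z) (Q(Z) = (8*√(-4*(Z + Z)))*1 = (8*√(-8*Z))*1 = (8*(2*√2*√(-Z)))*1 = (16*√2*√(-Z))*1 = 16*√2*√(-Z))
Q(461) - v = 16*√2*√(-1*461) - 1*(-3740813) = 16*√2*√(-461) + 3740813 = 16*√2*(I*√461) + 3740813 = 16*I*√922 + 3740813 = 3740813 + 16*I*√922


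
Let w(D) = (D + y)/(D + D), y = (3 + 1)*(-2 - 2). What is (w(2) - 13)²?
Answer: 1089/4 ≈ 272.25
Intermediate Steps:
y = -16 (y = 4*(-4) = -16)
w(D) = (-16 + D)/(2*D) (w(D) = (D - 16)/(D + D) = (-16 + D)/((2*D)) = (-16 + D)*(1/(2*D)) = (-16 + D)/(2*D))
(w(2) - 13)² = ((½)*(-16 + 2)/2 - 13)² = ((½)*(½)*(-14) - 13)² = (-7/2 - 13)² = (-33/2)² = 1089/4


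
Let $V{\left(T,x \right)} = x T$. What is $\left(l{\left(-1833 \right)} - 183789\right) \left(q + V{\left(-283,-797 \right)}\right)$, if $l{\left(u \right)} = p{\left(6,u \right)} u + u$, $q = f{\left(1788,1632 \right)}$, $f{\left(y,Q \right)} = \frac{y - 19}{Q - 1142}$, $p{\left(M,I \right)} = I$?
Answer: $\frac{350825572375653}{490} \approx 7.1597 \cdot 10^{11}$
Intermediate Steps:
$f{\left(y,Q \right)} = \frac{-19 + y}{-1142 + Q}$
$V{\left(T,x \right)} = T x$
$q = \frac{1769}{490}$ ($q = \frac{-19 + 1788}{-1142 + 1632} = \frac{1}{490} \cdot 1769 = \frac{1769}{490} \approx 3.6102$)
$l{\left(u \right)} = u + u^{2}$ ($l{\left(u \right)} = u u + u = u^{2} + u = u + u^{2}$)
$\left(l{\left(-1833 \right)} - 183789\right) \left(q + V{\left(-283,-797 \right)}\right) = \left(- 1833 \left(1 - 1833\right) - 183789\right) \left(\frac{1769}{490} - -225551\right) = \left(\left(-1833\right) \left(-1832\right) - 183789\right) \left(\frac{1769}{490} + 225551\right) = \left(3358056 - 183789\right) \frac{110521759}{490} = 3174267 \cdot \frac{110521759}{490} = \frac{350825572375653}{490}$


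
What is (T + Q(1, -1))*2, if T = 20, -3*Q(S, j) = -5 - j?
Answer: 128/3 ≈ 42.667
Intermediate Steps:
Q(S, j) = 5/3 + j/3 (Q(S, j) = -(-5 - j)/3 = 5/3 + j/3)
(T + Q(1, -1))*2 = (20 + (5/3 + (⅓)*(-1)))*2 = (20 + (5/3 - ⅓))*2 = (20 + 4/3)*2 = (64/3)*2 = 128/3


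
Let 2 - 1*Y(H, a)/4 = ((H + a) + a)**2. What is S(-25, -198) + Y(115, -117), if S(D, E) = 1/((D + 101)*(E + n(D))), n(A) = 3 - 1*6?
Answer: -865171537/15276 ≈ -56636.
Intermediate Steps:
n(A) = -3 (n(A) = 3 - 6 = -3)
Y(H, a) = 8 - 4*(H + 2*a)**2 (Y(H, a) = 8 - 4*((H + a) + a)**2 = 8 - 4*(H + 2*a)**2)
S(D, E) = 1/((-3 + E)*(101 + D)) (S(D, E) = 1/((D + 101)*(E - 3)) = 1/((101 + D)*(-3 + E)) = 1/((-3 + E)*(101 + D)))
S(-25, -198) + Y(115, -117) = 1/(-303 - 3*(-25) + 101*(-198) - 25*(-198)) + (8 - 4*(115 + 2*(-117))**2) = 1/(-303 + 75 - 19998 + 4950) + (8 - 4*(115 - 234)**2) = 1/(-15276) + (8 - 4*(-119)**2) = -1/15276 + (8 - 4*14161) = -1/15276 + (8 - 56644) = -1/15276 - 56636 = -865171537/15276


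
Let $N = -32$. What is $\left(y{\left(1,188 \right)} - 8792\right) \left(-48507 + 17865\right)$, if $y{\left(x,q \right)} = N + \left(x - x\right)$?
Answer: $270385008$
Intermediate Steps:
$y{\left(x,q \right)} = -32$ ($y{\left(x,q \right)} = -32 + \left(x - x\right) = -32 + 0 = -32$)
$\left(y{\left(1,188 \right)} - 8792\right) \left(-48507 + 17865\right) = \left(-32 - 8792\right) \left(-48507 + 17865\right) = \left(-8824\right) \left(-30642\right) = 270385008$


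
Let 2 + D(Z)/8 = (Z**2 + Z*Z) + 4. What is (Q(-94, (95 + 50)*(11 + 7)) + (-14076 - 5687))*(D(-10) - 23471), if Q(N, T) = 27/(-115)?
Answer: 9934286412/23 ≈ 4.3193e+8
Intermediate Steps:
D(Z) = 16 + 16*Z**2 (D(Z) = -16 + 8*((Z**2 + Z*Z) + 4) = -16 + 8*((Z**2 + Z**2) + 4) = -16 + 8*(2*Z**2 + 4) = -16 + 8*(4 + 2*Z**2) = -16 + (32 + 16*Z**2) = 16 + 16*Z**2)
Q(N, T) = -27/115 (Q(N, T) = 27*(-1/115) = -27/115)
(Q(-94, (95 + 50)*(11 + 7)) + (-14076 - 5687))*(D(-10) - 23471) = (-27/115 + (-14076 - 5687))*((16 + 16*(-10)**2) - 23471) = (-27/115 - 19763)*((16 + 16*100) - 23471) = -2272772*((16 + 1600) - 23471)/115 = -2272772*(1616 - 23471)/115 = -2272772/115*(-21855) = 9934286412/23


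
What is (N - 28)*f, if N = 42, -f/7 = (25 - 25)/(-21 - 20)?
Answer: 0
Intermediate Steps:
f = 0 (f = -7*(25 - 25)/(-21 - 20) = -0/(-41) = -0*(-1)/41 = -7*0 = 0)
(N - 28)*f = (42 - 28)*0 = 14*0 = 0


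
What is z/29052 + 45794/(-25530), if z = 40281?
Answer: -16779631/41205420 ≈ -0.40722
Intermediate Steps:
z/29052 + 45794/(-25530) = 40281/29052 + 45794/(-25530) = 40281*(1/29052) + 45794*(-1/25530) = 13427/9684 - 22897/12765 = -16779631/41205420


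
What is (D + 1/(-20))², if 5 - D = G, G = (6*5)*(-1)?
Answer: 488601/400 ≈ 1221.5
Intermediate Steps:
G = -30 (G = 30*(-1) = -30)
D = 35 (D = 5 - 1*(-30) = 5 + 30 = 35)
(D + 1/(-20))² = (35 + 1/(-20))² = (35 - 1/20)² = (699/20)² = 488601/400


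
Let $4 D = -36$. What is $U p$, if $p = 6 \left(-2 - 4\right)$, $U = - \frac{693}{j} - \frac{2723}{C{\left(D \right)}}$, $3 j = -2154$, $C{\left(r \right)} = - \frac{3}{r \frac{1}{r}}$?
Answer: $- \frac{11743158}{359} \approx -32711.0$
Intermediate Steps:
$D = -9$ ($D = \frac{1}{4} \left(-36\right) = -9$)
$C{\left(r \right)} = -3$ ($C{\left(r \right)} = - \frac{3}{1} = \left(-3\right) 1 = -3$)
$j = -718$ ($j = \frac{1}{3} \left(-2154\right) = -718$)
$U = \frac{1957193}{2154}$ ($U = - \frac{693}{-718} - \frac{2723}{-3} = \left(-693\right) \left(- \frac{1}{718}\right) - - \frac{2723}{3} = \frac{693}{718} + \frac{2723}{3} = \frac{1957193}{2154} \approx 908.63$)
$p = -36$ ($p = 6 \left(-6\right) = -36$)
$U p = \frac{1957193}{2154} \left(-36\right) = - \frac{11743158}{359}$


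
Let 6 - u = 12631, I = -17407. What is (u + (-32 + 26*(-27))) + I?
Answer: -30766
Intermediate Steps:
u = -12625 (u = 6 - 1*12631 = 6 - 12631 = -12625)
(u + (-32 + 26*(-27))) + I = (-12625 + (-32 + 26*(-27))) - 17407 = (-12625 + (-32 - 702)) - 17407 = (-12625 - 734) - 17407 = -13359 - 17407 = -30766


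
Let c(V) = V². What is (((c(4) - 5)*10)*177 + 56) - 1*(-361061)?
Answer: 380587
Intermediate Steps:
(((c(4) - 5)*10)*177 + 56) - 1*(-361061) = (((4² - 5)*10)*177 + 56) - 1*(-361061) = (((16 - 5)*10)*177 + 56) + 361061 = ((11*10)*177 + 56) + 361061 = (110*177 + 56) + 361061 = (19470 + 56) + 361061 = 19526 + 361061 = 380587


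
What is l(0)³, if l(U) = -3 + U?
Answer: -27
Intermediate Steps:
l(0)³ = (-3 + 0)³ = (-3)³ = -27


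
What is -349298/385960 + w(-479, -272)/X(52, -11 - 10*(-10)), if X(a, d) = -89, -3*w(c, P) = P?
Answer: -99121843/51525660 ≈ -1.9237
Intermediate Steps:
w(c, P) = -P/3
-349298/385960 + w(-479, -272)/X(52, -11 - 10*(-10)) = -349298/385960 - ⅓*(-272)/(-89) = -349298*1/385960 + (272/3)*(-1/89) = -174649/192980 - 272/267 = -99121843/51525660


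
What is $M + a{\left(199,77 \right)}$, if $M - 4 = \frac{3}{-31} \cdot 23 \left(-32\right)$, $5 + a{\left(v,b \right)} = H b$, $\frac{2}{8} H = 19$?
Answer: $\frac{183589}{31} \approx 5922.2$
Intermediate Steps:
$H = 76$ ($H = 4 \cdot 19 = 76$)
$a{\left(v,b \right)} = -5 + 76 b$
$M = \frac{2332}{31}$ ($M = 4 + \frac{3}{-31} \cdot 23 \left(-32\right) = 4 + 3 \left(- \frac{1}{31}\right) 23 \left(-32\right) = 4 + \left(- \frac{3}{31}\right) 23 \left(-32\right) = 4 - - \frac{2208}{31} = 4 + \frac{2208}{31} = \frac{2332}{31} \approx 75.226$)
$M + a{\left(199,77 \right)} = \frac{2332}{31} + \left(-5 + 76 \cdot 77\right) = \frac{2332}{31} + \left(-5 + 5852\right) = \frac{2332}{31} + 5847 = \frac{183589}{31}$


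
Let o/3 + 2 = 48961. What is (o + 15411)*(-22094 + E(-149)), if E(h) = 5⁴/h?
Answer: -534354499728/149 ≈ -3.5863e+9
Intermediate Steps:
o = 146877 (o = -6 + 3*48961 = -6 + 146883 = 146877)
E(h) = 625/h
(o + 15411)*(-22094 + E(-149)) = (146877 + 15411)*(-22094 + 625/(-149)) = 162288*(-22094 + 625*(-1/149)) = 162288*(-22094 - 625/149) = 162288*(-3292631/149) = -534354499728/149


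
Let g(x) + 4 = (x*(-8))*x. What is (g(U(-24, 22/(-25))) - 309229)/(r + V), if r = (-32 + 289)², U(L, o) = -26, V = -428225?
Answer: 314641/362176 ≈ 0.86875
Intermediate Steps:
r = 66049 (r = 257² = 66049)
g(x) = -4 - 8*x² (g(x) = -4 + (x*(-8))*x = -4 + (-8*x)*x = -4 - 8*x²)
(g(U(-24, 22/(-25))) - 309229)/(r + V) = ((-4 - 8*(-26)²) - 309229)/(66049 - 428225) = ((-4 - 8*676) - 309229)/(-362176) = ((-4 - 5408) - 309229)*(-1/362176) = (-5412 - 309229)*(-1/362176) = -314641*(-1/362176) = 314641/362176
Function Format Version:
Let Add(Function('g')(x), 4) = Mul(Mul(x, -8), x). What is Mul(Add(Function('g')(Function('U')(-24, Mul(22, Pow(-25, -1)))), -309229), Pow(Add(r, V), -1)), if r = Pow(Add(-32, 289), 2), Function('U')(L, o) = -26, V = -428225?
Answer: Rational(314641, 362176) ≈ 0.86875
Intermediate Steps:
r = 66049 (r = Pow(257, 2) = 66049)
Function('g')(x) = Add(-4, Mul(-8, Pow(x, 2))) (Function('g')(x) = Add(-4, Mul(Mul(x, -8), x)) = Add(-4, Mul(Mul(-8, x), x)) = Add(-4, Mul(-8, Pow(x, 2))))
Mul(Add(Function('g')(Function('U')(-24, Mul(22, Pow(-25, -1)))), -309229), Pow(Add(r, V), -1)) = Mul(Add(Add(-4, Mul(-8, Pow(-26, 2))), -309229), Pow(Add(66049, -428225), -1)) = Mul(Add(Add(-4, Mul(-8, 676)), -309229), Pow(-362176, -1)) = Mul(Add(Add(-4, -5408), -309229), Rational(-1, 362176)) = Mul(Add(-5412, -309229), Rational(-1, 362176)) = Mul(-314641, Rational(-1, 362176)) = Rational(314641, 362176)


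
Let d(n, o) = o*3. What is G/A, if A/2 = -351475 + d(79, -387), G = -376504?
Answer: 47063/88159 ≈ 0.53384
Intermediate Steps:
d(n, o) = 3*o
A = -705272 (A = 2*(-351475 + 3*(-387)) = 2*(-351475 - 1161) = 2*(-352636) = -705272)
G/A = -376504/(-705272) = -376504*(-1/705272) = 47063/88159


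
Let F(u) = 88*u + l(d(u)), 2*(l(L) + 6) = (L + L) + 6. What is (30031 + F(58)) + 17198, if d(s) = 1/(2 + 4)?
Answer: 313981/6 ≈ 52330.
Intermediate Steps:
d(s) = ⅙ (d(s) = 1/6 = ⅙)
l(L) = -3 + L (l(L) = -6 + ((L + L) + 6)/2 = -6 + (2*L + 6)/2 = -6 + (6 + 2*L)/2 = -6 + (3 + L) = -3 + L)
F(u) = -17/6 + 88*u (F(u) = 88*u + (-3 + ⅙) = 88*u - 17/6 = -17/6 + 88*u)
(30031 + F(58)) + 17198 = (30031 + (-17/6 + 88*58)) + 17198 = (30031 + (-17/6 + 5104)) + 17198 = (30031 + 30607/6) + 17198 = 210793/6 + 17198 = 313981/6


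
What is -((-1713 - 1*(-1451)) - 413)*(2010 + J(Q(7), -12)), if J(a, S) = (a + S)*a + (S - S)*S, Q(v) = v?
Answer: 1333125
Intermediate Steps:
J(a, S) = a*(S + a) (J(a, S) = (S + a)*a + 0*S = a*(S + a) + 0 = a*(S + a))
-((-1713 - 1*(-1451)) - 413)*(2010 + J(Q(7), -12)) = -((-1713 - 1*(-1451)) - 413)*(2010 + 7*(-12 + 7)) = -((-1713 + 1451) - 413)*(2010 + 7*(-5)) = -(-262 - 413)*(2010 - 35) = -(-675)*1975 = -1*(-1333125) = 1333125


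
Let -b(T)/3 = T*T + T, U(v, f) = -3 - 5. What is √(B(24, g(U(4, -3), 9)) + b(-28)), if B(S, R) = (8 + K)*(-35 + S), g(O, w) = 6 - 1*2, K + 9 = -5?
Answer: I*√2202 ≈ 46.925*I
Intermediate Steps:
U(v, f) = -8
K = -14 (K = -9 - 5 = -14)
b(T) = -3*T - 3*T² (b(T) = -3*(T*T + T) = -3*(T² + T) = -3*(T + T²) = -3*T - 3*T²)
g(O, w) = 4 (g(O, w) = 6 - 2 = 4)
B(S, R) = 210 - 6*S (B(S, R) = (8 - 14)*(-35 + S) = -6*(-35 + S) = 210 - 6*S)
√(B(24, g(U(4, -3), 9)) + b(-28)) = √((210 - 6*24) - 3*(-28)*(1 - 28)) = √((210 - 144) - 3*(-28)*(-27)) = √(66 - 2268) = √(-2202) = I*√2202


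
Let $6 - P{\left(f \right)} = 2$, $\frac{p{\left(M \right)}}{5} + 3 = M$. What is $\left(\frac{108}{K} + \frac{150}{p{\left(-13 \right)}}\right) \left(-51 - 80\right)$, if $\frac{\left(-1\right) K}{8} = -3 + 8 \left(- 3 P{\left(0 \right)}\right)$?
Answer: $\frac{20043}{88} \approx 227.76$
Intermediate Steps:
$p{\left(M \right)} = -15 + 5 M$
$P{\left(f \right)} = 4$ ($P{\left(f \right)} = 6 - 2 = 4$)
$K = 792$ ($K = - 8 \left(-3 + 8 \left(\left(-3\right) 4\right)\right) = - 8 \left(-3 + 8 \left(-12\right)\right) = - 8 \left(-3 - 96\right) = \left(-8\right) \left(-99\right) = 792$)
$\left(\frac{108}{K} + \frac{150}{p{\left(-13 \right)}}\right) \left(-51 - 80\right) = \left(\frac{108}{792} + \frac{150}{-15 + 5 \left(-13\right)}\right) \left(-51 - 80\right) = \left(108 \cdot \frac{1}{792} + \frac{150}{-15 - 65}\right) \left(-131\right) = \left(\frac{3}{22} + \frac{150}{-80}\right) \left(-131\right) = \left(\frac{3}{22} + 150 \left(- \frac{1}{80}\right)\right) \left(-131\right) = \left(\frac{3}{22} - \frac{15}{8}\right) \left(-131\right) = \left(- \frac{153}{88}\right) \left(-131\right) = \frac{20043}{88}$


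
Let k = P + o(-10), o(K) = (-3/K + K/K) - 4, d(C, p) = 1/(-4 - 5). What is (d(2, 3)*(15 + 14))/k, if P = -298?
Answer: 290/27063 ≈ 0.010716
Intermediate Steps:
d(C, p) = -⅑ (d(C, p) = 1/(-9) = -⅑)
o(K) = -3 - 3/K (o(K) = (-3/K + 1) - 4 = (1 - 3/K) - 4 = -3 - 3/K)
k = -3007/10 (k = -298 + (-3 - 3/(-10)) = -298 + (-3 - 3*(-⅒)) = -298 + (-3 + 3/10) = -298 - 27/10 = -3007/10 ≈ -300.70)
(d(2, 3)*(15 + 14))/k = (-(15 + 14)/9)/(-3007/10) = -⅑*29*(-10/3007) = -29/9*(-10/3007) = 290/27063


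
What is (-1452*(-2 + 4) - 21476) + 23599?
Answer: -781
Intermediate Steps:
(-1452*(-2 + 4) - 21476) + 23599 = (-1452*2 - 21476) + 23599 = (-2904 - 21476) + 23599 = -24380 + 23599 = -781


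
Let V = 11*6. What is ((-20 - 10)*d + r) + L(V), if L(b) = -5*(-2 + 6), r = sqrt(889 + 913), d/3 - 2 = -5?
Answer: 250 + sqrt(1802) ≈ 292.45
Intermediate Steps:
d = -9 (d = 6 + 3*(-5) = 6 - 15 = -9)
r = sqrt(1802) ≈ 42.450
V = 66
L(b) = -20 (L(b) = -5*4 = -20)
((-20 - 10)*d + r) + L(V) = ((-20 - 10)*(-9) + sqrt(1802)) - 20 = (-30*(-9) + sqrt(1802)) - 20 = (270 + sqrt(1802)) - 20 = 250 + sqrt(1802)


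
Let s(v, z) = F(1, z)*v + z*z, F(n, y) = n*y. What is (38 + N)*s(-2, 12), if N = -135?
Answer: -11640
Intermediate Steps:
s(v, z) = z² + v*z (s(v, z) = (1*z)*v + z*z = z*v + z² = v*z + z² = z² + v*z)
(38 + N)*s(-2, 12) = (38 - 135)*(12*(-2 + 12)) = -1164*10 = -97*120 = -11640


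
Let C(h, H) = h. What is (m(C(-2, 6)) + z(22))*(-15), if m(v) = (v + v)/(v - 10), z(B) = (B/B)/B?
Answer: -125/22 ≈ -5.6818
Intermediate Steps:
z(B) = 1/B
m(v) = 2*v/(-10 + v) (m(v) = (2*v)/(-10 + v) = 2*v/(-10 + v))
(m(C(-2, 6)) + z(22))*(-15) = (2*(-2)/(-10 - 2) + 1/22)*(-15) = (2*(-2)/(-12) + 1/22)*(-15) = (2*(-2)*(-1/12) + 1/22)*(-15) = (1/3 + 1/22)*(-15) = (25/66)*(-15) = -125/22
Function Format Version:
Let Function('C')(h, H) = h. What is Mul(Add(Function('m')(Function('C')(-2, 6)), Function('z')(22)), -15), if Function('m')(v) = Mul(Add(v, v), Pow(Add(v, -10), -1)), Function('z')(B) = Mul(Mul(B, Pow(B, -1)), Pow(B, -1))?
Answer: Rational(-125, 22) ≈ -5.6818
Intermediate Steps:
Function('z')(B) = Pow(B, -1) (Function('z')(B) = Mul(1, Pow(B, -1)) = Pow(B, -1))
Function('m')(v) = Mul(2, v, Pow(Add(-10, v), -1)) (Function('m')(v) = Mul(Mul(2, v), Pow(Add(-10, v), -1)) = Mul(2, v, Pow(Add(-10, v), -1)))
Mul(Add(Function('m')(Function('C')(-2, 6)), Function('z')(22)), -15) = Mul(Add(Mul(2, -2, Pow(Add(-10, -2), -1)), Pow(22, -1)), -15) = Mul(Add(Mul(2, -2, Pow(-12, -1)), Rational(1, 22)), -15) = Mul(Add(Mul(2, -2, Rational(-1, 12)), Rational(1, 22)), -15) = Mul(Add(Rational(1, 3), Rational(1, 22)), -15) = Mul(Rational(25, 66), -15) = Rational(-125, 22)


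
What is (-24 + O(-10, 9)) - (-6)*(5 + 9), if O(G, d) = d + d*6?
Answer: 123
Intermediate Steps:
O(G, d) = 7*d (O(G, d) = d + 6*d = 7*d)
(-24 + O(-10, 9)) - (-6)*(5 + 9) = (-24 + 7*9) - (-6)*(5 + 9) = (-24 + 63) - (-6)*14 = 39 - 1*(-84) = 39 + 84 = 123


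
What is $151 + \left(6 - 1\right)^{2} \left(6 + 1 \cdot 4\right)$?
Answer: $401$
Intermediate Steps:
$151 + \left(6 - 1\right)^{2} \left(6 + 1 \cdot 4\right) = 151 + 5^{2} \left(6 + 4\right) = 151 + 25 \cdot 10 = 151 + 250 = 401$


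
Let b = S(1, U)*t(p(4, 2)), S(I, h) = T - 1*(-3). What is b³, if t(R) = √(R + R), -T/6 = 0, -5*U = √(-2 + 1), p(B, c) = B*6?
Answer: 5184*√3 ≈ 8979.0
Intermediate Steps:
p(B, c) = 6*B
U = -I/5 (U = -√(-2 + 1)/5 = -I/5 ≈ -0.2*I)
T = 0 (T = -6*0 = 0)
S(I, h) = 3 (S(I, h) = 0 - 1*(-3) = 0 + 3 = 3)
t(R) = √2*√R (t(R) = √(2*R) = √2*√R)
b = 12*√3 (b = 3*(√2*√(6*4)) = 3*(√2*√24) = 3*(√2*(2*√6)) = 3*(4*√3) = 12*√3 ≈ 20.785)
b³ = (12*√3)³ = 5184*√3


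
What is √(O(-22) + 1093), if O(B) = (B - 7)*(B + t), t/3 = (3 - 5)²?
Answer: √1383 ≈ 37.189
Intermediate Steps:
t = 12 (t = 3*(3 - 5)² = 3*(-2)² = 3*4 = 12)
O(B) = (-7 + B)*(12 + B) (O(B) = (B - 7)*(B + 12) = (-7 + B)*(12 + B))
√(O(-22) + 1093) = √((-84 + (-22)² + 5*(-22)) + 1093) = √((-84 + 484 - 110) + 1093) = √(290 + 1093) = √1383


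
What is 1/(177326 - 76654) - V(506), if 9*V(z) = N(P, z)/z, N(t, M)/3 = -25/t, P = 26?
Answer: 4469/6946368 ≈ 0.00064336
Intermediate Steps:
N(t, M) = -75/t (N(t, M) = 3*(-25/t) = -75/t)
V(z) = -25/(78*z) (V(z) = ((-75/26)/z)/9 = ((-75*1/26)/z)/9 = (-75/(26*z))/9 = -25/(78*z))
1/(177326 - 76654) - V(506) = 1/(177326 - 76654) - (-25)/(78*506) = 1/100672 - (-25)/(78*506) = 1/100672 - 1*(-25/39468) = 1/100672 + 25/39468 = 4469/6946368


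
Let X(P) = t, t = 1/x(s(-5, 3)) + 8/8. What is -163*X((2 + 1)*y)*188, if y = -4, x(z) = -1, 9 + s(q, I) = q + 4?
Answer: 0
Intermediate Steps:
s(q, I) = -5 + q (s(q, I) = -9 + (q + 4) = -9 + (4 + q) = -5 + q)
t = 0 (t = 1/(-1) + 8/8 = 1*(-1) + 8*(⅛) = -1 + 1 = 0)
X(P) = 0
-163*X((2 + 1)*y)*188 = -163*0*188 = 0*188 = 0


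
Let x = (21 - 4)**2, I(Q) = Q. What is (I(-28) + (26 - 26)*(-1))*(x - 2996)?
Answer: 75796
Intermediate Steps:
x = 289 (x = 17**2 = 289)
(I(-28) + (26 - 26)*(-1))*(x - 2996) = (-28 + (26 - 26)*(-1))*(289 - 2996) = (-28 + 0*(-1))*(-2707) = (-28 + 0)*(-2707) = -28*(-2707) = 75796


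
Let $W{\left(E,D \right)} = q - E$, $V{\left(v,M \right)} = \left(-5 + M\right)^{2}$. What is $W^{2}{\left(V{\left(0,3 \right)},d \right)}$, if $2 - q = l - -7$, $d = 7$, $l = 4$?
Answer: $169$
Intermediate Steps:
$q = -9$ ($q = 2 - \left(4 - -7\right) = 2 - \left(4 + 7\right) = 2 - 11 = -9$)
$W{\left(E,D \right)} = -9 - E$
$W^{2}{\left(V{\left(0,3 \right)},d \right)} = \left(-9 - \left(-5 + 3\right)^{2}\right)^{2} = \left(-9 - \left(-2\right)^{2}\right)^{2} = \left(-9 - 4\right)^{2} = \left(-13\right)^{2} = 169$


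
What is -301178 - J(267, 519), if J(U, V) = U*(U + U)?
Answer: -443756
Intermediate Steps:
J(U, V) = 2*U² (J(U, V) = U*(2*U) = 2*U²)
-301178 - J(267, 519) = -301178 - 2*267² = -301178 - 2*71289 = -301178 - 1*142578 = -301178 - 142578 = -443756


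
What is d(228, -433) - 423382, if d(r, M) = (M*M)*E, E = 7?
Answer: 889041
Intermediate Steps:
d(r, M) = 7*M² (d(r, M) = (M*M)*7 = M²*7 = 7*M²)
d(228, -433) - 423382 = 7*(-433)² - 423382 = 7*187489 - 423382 = 1312423 - 423382 = 889041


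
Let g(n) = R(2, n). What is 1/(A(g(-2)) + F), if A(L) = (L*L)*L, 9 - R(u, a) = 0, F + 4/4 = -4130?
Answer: -1/3402 ≈ -0.00029394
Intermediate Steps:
F = -4131 (F = -1 - 4130 = -4131)
R(u, a) = 9 (R(u, a) = 9 - 1*0 = 9 + 0 = 9)
g(n) = 9
A(L) = L**3 (A(L) = L**2*L = L**3)
1/(A(g(-2)) + F) = 1/(9**3 - 4131) = 1/(729 - 4131) = 1/(-3402) = -1/3402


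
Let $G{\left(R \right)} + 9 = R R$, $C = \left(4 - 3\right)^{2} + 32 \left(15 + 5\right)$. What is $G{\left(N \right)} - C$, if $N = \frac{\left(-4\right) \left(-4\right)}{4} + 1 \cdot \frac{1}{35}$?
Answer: $- \frac{776369}{1225} \approx -633.77$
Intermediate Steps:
$N = \frac{141}{35}$ ($N = 16 \cdot \frac{1}{4} + 1 \cdot \frac{1}{35} = 4 + \frac{1}{35} = \frac{141}{35} \approx 4.0286$)
$C = 641$ ($C = 1^{2} + 32 \cdot 20 = 1 + 640 = 641$)
$G{\left(R \right)} = -9 + R^{2}$ ($G{\left(R \right)} = -9 + R R = -9 + R^{2}$)
$G{\left(N \right)} - C = \left(-9 + \left(\frac{141}{35}\right)^{2}\right) - 641 = \left(-9 + \frac{19881}{1225}\right) - 641 = \frac{8856}{1225} - 641 = - \frac{776369}{1225}$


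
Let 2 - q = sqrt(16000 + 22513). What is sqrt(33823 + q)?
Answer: sqrt(33825 - sqrt(38513)) ≈ 183.38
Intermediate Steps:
q = 2 - sqrt(38513) (q = 2 - sqrt(16000 + 22513) = 2 - sqrt(38513) ≈ -194.25)
sqrt(33823 + q) = sqrt(33823 + (2 - sqrt(38513))) = sqrt(33825 - sqrt(38513))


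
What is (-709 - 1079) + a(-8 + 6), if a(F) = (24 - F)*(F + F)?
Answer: -1892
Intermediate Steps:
a(F) = 2*F*(24 - F) (a(F) = (24 - F)*(2*F) = 2*F*(24 - F))
(-709 - 1079) + a(-8 + 6) = (-709 - 1079) + 2*(-8 + 6)*(24 - (-8 + 6)) = -1788 + 2*(-2)*(24 - 1*(-2)) = -1788 + 2*(-2)*(24 + 2) = -1788 + 2*(-2)*26 = -1788 - 104 = -1892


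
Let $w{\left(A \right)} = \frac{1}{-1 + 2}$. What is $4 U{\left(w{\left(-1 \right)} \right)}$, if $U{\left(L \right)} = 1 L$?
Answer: $4$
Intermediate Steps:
$w{\left(A \right)} = 1$ ($w{\left(A \right)} = 1^{-1} = 1$)
$U{\left(L \right)} = L$
$4 U{\left(w{\left(-1 \right)} \right)} = 4 \cdot 1 = 4$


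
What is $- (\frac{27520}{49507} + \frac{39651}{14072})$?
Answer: $- \frac{2350263497}{696662504} \approx -3.3736$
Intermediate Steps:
$- (\frac{27520}{49507} + \frac{39651}{14072}) = \left(-1\right) \frac{2350263497}{696662504} = - \frac{2350263497}{696662504}$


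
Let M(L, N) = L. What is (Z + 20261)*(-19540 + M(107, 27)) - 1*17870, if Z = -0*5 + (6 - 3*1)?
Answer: -393808182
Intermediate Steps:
Z = 3 (Z = -36*0 + (6 - 3) = 0 + 3 = 3)
(Z + 20261)*(-19540 + M(107, 27)) - 1*17870 = (3 + 20261)*(-19540 + 107) - 1*17870 = 20264*(-19433) - 17870 = -393790312 - 17870 = -393808182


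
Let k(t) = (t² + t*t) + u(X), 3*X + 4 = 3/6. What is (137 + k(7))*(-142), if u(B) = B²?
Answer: -604139/18 ≈ -33563.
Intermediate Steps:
X = -7/6 (X = -4/3 + (3/6)/3 = -4/3 + (3*(⅙))/3 = -4/3 + (⅓)*(½) = -4/3 + ⅙ = -7/6 ≈ -1.1667)
k(t) = 49/36 + 2*t² (k(t) = (t² + t*t) + (-7/6)² = (t² + t²) + 49/36 = 2*t² + 49/36 = 49/36 + 2*t²)
(137 + k(7))*(-142) = (137 + (49/36 + 2*7²))*(-142) = (137 + (49/36 + 2*49))*(-142) = (137 + (49/36 + 98))*(-142) = (137 + 3577/36)*(-142) = (8509/36)*(-142) = -604139/18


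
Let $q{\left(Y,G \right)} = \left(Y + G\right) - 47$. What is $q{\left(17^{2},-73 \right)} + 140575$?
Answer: $140744$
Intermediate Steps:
$q{\left(Y,G \right)} = -47 + G + Y$ ($q{\left(Y,G \right)} = \left(G + Y\right) - 47 = -47 + G + Y$)
$q{\left(17^{2},-73 \right)} + 140575 = \left(-47 - 73 + 17^{2}\right) + 140575 = \left(-47 - 73 + 289\right) + 140575 = 169 + 140575 = 140744$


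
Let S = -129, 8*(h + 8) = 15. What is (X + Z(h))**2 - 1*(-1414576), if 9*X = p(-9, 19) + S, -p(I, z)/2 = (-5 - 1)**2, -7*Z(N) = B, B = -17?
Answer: 624002740/441 ≈ 1.4150e+6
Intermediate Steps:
h = -49/8 (h = -8 + (1/8)*15 = -8 + 15/8 = -49/8 ≈ -6.1250)
Z(N) = 17/7 (Z(N) = -1/7*(-17) = 17/7)
p(I, z) = -72 (p(I, z) = -2*(-5 - 1)**2 = -2*(-6)**2 = -2*36 = -72)
X = -67/3 (X = (-72 - 129)/9 = (1/9)*(-201) = -67/3 ≈ -22.333)
(X + Z(h))**2 - 1*(-1414576) = (-67/3 + 17/7)**2 - 1*(-1414576) = (-418/21)**2 + 1414576 = 174724/441 + 1414576 = 624002740/441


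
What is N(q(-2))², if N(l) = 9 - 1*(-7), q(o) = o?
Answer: 256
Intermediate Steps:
N(l) = 16 (N(l) = 9 + 7 = 16)
N(q(-2))² = 16² = 256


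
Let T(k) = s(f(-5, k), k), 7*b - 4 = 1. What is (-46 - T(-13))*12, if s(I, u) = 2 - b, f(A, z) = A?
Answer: -3972/7 ≈ -567.43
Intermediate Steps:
b = 5/7 (b = 4/7 + (⅐)*1 = 4/7 + ⅐ = 5/7 ≈ 0.71429)
s(I, u) = 9/7 (s(I, u) = 2 - 1*5/7 = 2 - 5/7 = 9/7)
T(k) = 9/7
(-46 - T(-13))*12 = (-46 - 1*9/7)*12 = (-46 - 9/7)*12 = -331/7*12 = -3972/7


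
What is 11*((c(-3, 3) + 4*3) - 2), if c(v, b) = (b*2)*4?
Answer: 374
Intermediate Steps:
c(v, b) = 8*b (c(v, b) = (2*b)*4 = 8*b)
11*((c(-3, 3) + 4*3) - 2) = 11*((8*3 + 4*3) - 2) = 11*((24 + 12) - 2) = 11*(36 - 2) = 11*34 = 374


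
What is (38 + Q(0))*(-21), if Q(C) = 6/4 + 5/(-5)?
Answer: -1617/2 ≈ -808.50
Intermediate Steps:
Q(C) = ½ (Q(C) = 6*(¼) + 5*(-⅕) = 3/2 - 1 = ½)
(38 + Q(0))*(-21) = (38 + ½)*(-21) = (77/2)*(-21) = -1617/2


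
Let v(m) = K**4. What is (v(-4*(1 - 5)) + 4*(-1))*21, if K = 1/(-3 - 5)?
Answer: -344043/4096 ≈ -83.995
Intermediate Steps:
K = -1/8 (K = 1/(-8) = -1/8 ≈ -0.12500)
v(m) = 1/4096 (v(m) = (-1/8)**4 = 1/4096)
(v(-4*(1 - 5)) + 4*(-1))*21 = (1/4096 + 4*(-1))*21 = (1/4096 - 4)*21 = -16383/4096*21 = -344043/4096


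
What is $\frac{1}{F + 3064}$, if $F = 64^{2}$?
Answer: $\frac{1}{7160} \approx 0.00013966$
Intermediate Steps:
$F = 4096$
$\frac{1}{F + 3064} = \frac{1}{4096 + 3064} = \frac{1}{7160}$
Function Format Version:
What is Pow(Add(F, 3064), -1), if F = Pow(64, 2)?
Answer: Rational(1, 7160) ≈ 0.00013966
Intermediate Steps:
F = 4096
Pow(Add(F, 3064), -1) = Pow(Add(4096, 3064), -1) = Pow(7160, -1) = Rational(1, 7160)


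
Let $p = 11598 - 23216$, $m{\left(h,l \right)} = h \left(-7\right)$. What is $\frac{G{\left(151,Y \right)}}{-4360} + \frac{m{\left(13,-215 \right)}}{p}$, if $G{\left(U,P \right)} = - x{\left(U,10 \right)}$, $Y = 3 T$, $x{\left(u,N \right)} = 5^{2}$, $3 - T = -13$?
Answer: $\frac{68721}{5065448} \approx 0.013567$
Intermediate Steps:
$T = 16$ ($T = 3 - -13 = 3 + 13 = 16$)
$x{\left(u,N \right)} = 25$
$Y = 48$ ($Y = 3 \cdot 16 = 48$)
$m{\left(h,l \right)} = - 7 h$
$G{\left(U,P \right)} = -25$ ($G{\left(U,P \right)} = \left(-1\right) 25 = -25$)
$p = -11618$
$\frac{G{\left(151,Y \right)}}{-4360} + \frac{m{\left(13,-215 \right)}}{p} = - \frac{25}{-4360} + \frac{\left(-7\right) 13}{-11618} = \left(-25\right) \left(- \frac{1}{4360}\right) - - \frac{91}{11618} = \frac{5}{872} + \frac{91}{11618} = \frac{68721}{5065448}$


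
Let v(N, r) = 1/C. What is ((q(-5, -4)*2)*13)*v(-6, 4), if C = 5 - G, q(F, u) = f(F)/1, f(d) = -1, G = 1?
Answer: -13/2 ≈ -6.5000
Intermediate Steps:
q(F, u) = -1 (q(F, u) = -1/1 = -1*1 = -1)
C = 4 (C = 5 - 1*1 = 5 - 1 = 4)
v(N, r) = ¼ (v(N, r) = 1/4 = ¼)
((q(-5, -4)*2)*13)*v(-6, 4) = (-1*2*13)*(¼) = -2*13*(¼) = -26*¼ = -13/2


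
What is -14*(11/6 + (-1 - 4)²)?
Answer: -1127/3 ≈ -375.67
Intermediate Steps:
-14*(11/6 + (-1 - 4)²) = -14*(11*(⅙) + (-5)²) = -14*(11/6 + 25) = -14*161/6 = -1127/3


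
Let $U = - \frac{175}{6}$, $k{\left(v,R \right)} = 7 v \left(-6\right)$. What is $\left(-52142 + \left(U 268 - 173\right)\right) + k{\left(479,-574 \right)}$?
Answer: $- \frac{240749}{3} \approx -80250.0$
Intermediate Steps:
$k{\left(v,R \right)} = - 42 v$
$U = - \frac{175}{6}$ ($U = \left(-175\right) \frac{1}{6} = - \frac{175}{6} \approx -29.167$)
$\left(-52142 + \left(U 268 - 173\right)\right) + k{\left(479,-574 \right)} = \left(-52142 - \frac{23969}{3}\right) - 20118 = - \frac{180395}{3} - 20118 = - \frac{240749}{3}$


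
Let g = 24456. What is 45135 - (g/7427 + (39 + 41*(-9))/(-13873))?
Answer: 4650132660087/103034771 ≈ 45132.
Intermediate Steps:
45135 - (g/7427 + (39 + 41*(-9))/(-13873)) = 45135 - (24456/7427 + (39 + 41*(-9))/(-13873)) = 45135 - (24456*(1/7427) + (39 - 369)*(-1/13873)) = 45135 - (24456/7427 - 330*(-1/13873)) = 45135 - (24456/7427 + 330/13873) = 45135 - 1*341728998/103034771 = 45135 - 341728998/103034771 = 4650132660087/103034771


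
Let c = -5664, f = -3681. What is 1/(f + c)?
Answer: -1/9345 ≈ -0.00010701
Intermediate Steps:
1/(f + c) = 1/(-3681 - 5664) = 1/(-9345) = -1/9345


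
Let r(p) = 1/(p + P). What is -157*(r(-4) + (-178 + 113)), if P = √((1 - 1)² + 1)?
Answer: 30772/3 ≈ 10257.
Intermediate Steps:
P = 1 (P = √(0² + 1) = √(0 + 1) = √1 = 1)
r(p) = 1/(1 + p) (r(p) = 1/(p + 1) = 1/(1 + p))
-157*(r(-4) + (-178 + 113)) = -157*(1/(1 - 4) + (-178 + 113)) = -157*(1/(-3) - 65) = -157*(-⅓ - 65) = -157*(-196/3) = 30772/3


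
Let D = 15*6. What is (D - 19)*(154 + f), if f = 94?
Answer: 17608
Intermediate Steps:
D = 90
(D - 19)*(154 + f) = (90 - 19)*(154 + 94) = 71*248 = 17608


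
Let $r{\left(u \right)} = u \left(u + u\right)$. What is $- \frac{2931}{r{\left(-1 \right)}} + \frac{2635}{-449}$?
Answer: $- \frac{1321289}{898} \approx -1471.4$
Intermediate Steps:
$r{\left(u \right)} = 2 u^{2}$ ($r{\left(u \right)} = u 2 u = 2 u^{2}$)
$- \frac{2931}{r{\left(-1 \right)}} + \frac{2635}{-449} = - \frac{2931}{2 \left(-1\right)^{2}} + \frac{2635}{-449} = - \frac{2931}{2 \cdot 1} + 2635 \left(- \frac{1}{449}\right) = - \frac{2931}{2} - \frac{2635}{449} = - \frac{1321289}{898}$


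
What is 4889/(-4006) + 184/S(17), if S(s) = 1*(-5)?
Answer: -761549/20030 ≈ -38.020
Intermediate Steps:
S(s) = -5
4889/(-4006) + 184/S(17) = 4889/(-4006) + 184/(-5) = 4889*(-1/4006) + 184*(-⅕) = -4889/4006 - 184/5 = -761549/20030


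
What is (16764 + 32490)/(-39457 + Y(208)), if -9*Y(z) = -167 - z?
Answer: -73881/59123 ≈ -1.2496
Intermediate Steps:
Y(z) = 167/9 + z/9 (Y(z) = -(-167 - z)/9 = 167/9 + z/9)
(16764 + 32490)/(-39457 + Y(208)) = (16764 + 32490)/(-39457 + (167/9 + (⅑)*208)) = 49254/(-39457 + (167/9 + 208/9)) = 49254/(-39457 + 125/3) = 49254/(-118246/3) = 49254*(-3/118246) = -73881/59123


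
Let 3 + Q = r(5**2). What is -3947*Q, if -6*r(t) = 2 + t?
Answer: 59205/2 ≈ 29603.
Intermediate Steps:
r(t) = -1/3 - t/6 (r(t) = -(2 + t)/6 = -1/3 - t/6)
Q = -15/2 (Q = -3 + (-1/3 - 1/6*5**2) = -3 + (-1/3 - 1/6*25) = -3 + (-1/3 - 25/6) = -3 - 9/2 = -15/2 ≈ -7.5000)
-3947*Q = -3947*(-15/2) = 59205/2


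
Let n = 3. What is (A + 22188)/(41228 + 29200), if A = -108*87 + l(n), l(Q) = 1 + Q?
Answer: 3199/17607 ≈ 0.18169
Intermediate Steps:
A = -9392 (A = -108*87 + (1 + 3) = -9396 + 4 = -9392)
(A + 22188)/(41228 + 29200) = (-9392 + 22188)/(41228 + 29200) = 12796/70428 = 12796*(1/70428) = 3199/17607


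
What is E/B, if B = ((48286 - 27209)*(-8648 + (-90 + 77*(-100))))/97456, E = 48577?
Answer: -2367060056/173231863 ≈ -13.664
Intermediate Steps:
B = -173231863/48728 (B = (21077*(-8648 + (-90 - 7700)))*(1/97456) = (21077*(-8648 - 7790))*(1/97456) = (21077*(-16438))*(1/97456) = -346463726*1/97456 = -173231863/48728 ≈ -3555.1)
E/B = 48577/(-173231863/48728) = 48577*(-48728/173231863) = -2367060056/173231863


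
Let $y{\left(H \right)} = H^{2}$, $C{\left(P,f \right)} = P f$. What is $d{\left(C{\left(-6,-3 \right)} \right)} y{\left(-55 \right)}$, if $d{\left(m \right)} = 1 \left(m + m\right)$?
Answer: $108900$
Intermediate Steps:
$d{\left(m \right)} = 2 m$ ($d{\left(m \right)} = 1 \cdot 2 m = 2 m$)
$d{\left(C{\left(-6,-3 \right)} \right)} y{\left(-55 \right)} = 2 \left(\left(-6\right) \left(-3\right)\right) \left(-55\right)^{2} = 2 \cdot 18 \cdot 3025 = 36 \cdot 3025 = 108900$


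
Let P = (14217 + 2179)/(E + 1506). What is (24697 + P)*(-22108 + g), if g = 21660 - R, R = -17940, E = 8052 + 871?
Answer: 4505614006228/10429 ≈ 4.3203e+8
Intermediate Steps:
E = 8923
g = 39600 (g = 21660 - 1*(-17940) = 21660 + 17940 = 39600)
P = 16396/10429 (P = (14217 + 2179)/(8923 + 1506) = 16396/10429 ≈ 1.5722)
(24697 + P)*(-22108 + g) = (24697 + 16396/10429)*(-22108 + 39600) = (257581409/10429)*17492 = 4505614006228/10429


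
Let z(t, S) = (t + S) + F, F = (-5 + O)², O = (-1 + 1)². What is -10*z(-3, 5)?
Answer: -270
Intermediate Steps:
O = 0 (O = 0² = 0)
F = 25 (F = (-5 + 0)² = (-5)² = 25)
z(t, S) = 25 + S + t (z(t, S) = (t + S) + 25 = (S + t) + 25 = 25 + S + t)
-10*z(-3, 5) = -10*(25 + 5 - 3) = -10*27 = -270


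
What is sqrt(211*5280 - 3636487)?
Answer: I*sqrt(2522407) ≈ 1588.2*I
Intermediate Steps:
sqrt(211*5280 - 3636487) = sqrt(1114080 - 3636487) = sqrt(-2522407) = I*sqrt(2522407)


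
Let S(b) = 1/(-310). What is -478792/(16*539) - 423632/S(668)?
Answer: 141569281911/1078 ≈ 1.3133e+8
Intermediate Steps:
S(b) = -1/310
-478792/(16*539) - 423632/S(668) = -478792/(16*539) - 423632/(-1/310) = -478792/8624 - 423632*(-310) = -478792*1/8624 + 131325920 = -59849/1078 + 131325920 = 141569281911/1078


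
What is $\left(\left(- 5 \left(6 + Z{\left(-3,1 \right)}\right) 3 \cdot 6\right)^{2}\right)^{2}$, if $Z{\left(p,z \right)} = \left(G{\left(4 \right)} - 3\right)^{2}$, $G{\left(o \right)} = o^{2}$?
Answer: $61535003906250000$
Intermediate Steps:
$Z{\left(p,z \right)} = 169$ ($Z{\left(p,z \right)} = \left(4^{2} - 3\right)^{2} = \left(16 - 3\right)^{2} = 13^{2} = 169$)
$\left(\left(- 5 \left(6 + Z{\left(-3,1 \right)}\right) 3 \cdot 6\right)^{2}\right)^{2} = \left(\left(- 5 \left(6 + 169\right) 3 \cdot 6\right)^{2}\right)^{2} = \left(\left(\left(-5\right) 175 \cdot 18\right)^{2}\right)^{2} = \left(\left(\left(-875\right) 18\right)^{2}\right)^{2} = \left(\left(-15750\right)^{2}\right)^{2} = 248062500^{2} = 61535003906250000$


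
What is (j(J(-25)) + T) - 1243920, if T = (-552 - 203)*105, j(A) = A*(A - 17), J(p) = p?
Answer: -1322145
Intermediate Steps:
j(A) = A*(-17 + A)
T = -79275 (T = -755*105 = -79275)
(j(J(-25)) + T) - 1243920 = (-25*(-17 - 25) - 79275) - 1243920 = (-25*(-42) - 79275) - 1243920 = (1050 - 79275) - 1243920 = -78225 - 1243920 = -1322145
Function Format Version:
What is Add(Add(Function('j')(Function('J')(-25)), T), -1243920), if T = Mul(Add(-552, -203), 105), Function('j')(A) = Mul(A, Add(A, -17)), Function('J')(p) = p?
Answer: -1322145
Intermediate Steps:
Function('j')(A) = Mul(A, Add(-17, A))
T = -79275 (T = Mul(-755, 105) = -79275)
Add(Add(Function('j')(Function('J')(-25)), T), -1243920) = Add(Add(Mul(-25, Add(-17, -25)), -79275), -1243920) = Add(Add(Mul(-25, -42), -79275), -1243920) = Add(Add(1050, -79275), -1243920) = Add(-78225, -1243920) = -1322145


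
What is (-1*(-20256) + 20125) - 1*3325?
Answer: 37056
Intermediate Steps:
(-1*(-20256) + 20125) - 1*3325 = (20256 + 20125) - 3325 = 40381 - 3325 = 37056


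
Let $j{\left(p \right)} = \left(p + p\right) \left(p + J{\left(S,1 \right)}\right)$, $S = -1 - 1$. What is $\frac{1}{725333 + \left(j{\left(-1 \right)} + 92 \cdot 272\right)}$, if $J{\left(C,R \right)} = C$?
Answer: $\frac{1}{750363} \approx 1.3327 \cdot 10^{-6}$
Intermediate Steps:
$S = -2$
$j{\left(p \right)} = 2 p \left(-2 + p\right)$ ($j{\left(p \right)} = \left(p + p\right) \left(p - 2\right) = 2 p \left(-2 + p\right)$)
$\frac{1}{725333 + \left(j{\left(-1 \right)} + 92 \cdot 272\right)} = \frac{1}{725333 + \left(2 \left(-1\right) \left(-2 - 1\right) + 92 \cdot 272\right)} = \frac{1}{725333 + \left(2 \left(-1\right) \left(-3\right) + 25024\right)} = \frac{1}{725333 + \left(6 + 25024\right)} = \frac{1}{725333 + 25030} = \frac{1}{750363}$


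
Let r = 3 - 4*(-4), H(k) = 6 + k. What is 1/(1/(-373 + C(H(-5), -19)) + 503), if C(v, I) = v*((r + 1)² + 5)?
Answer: 32/16097 ≈ 0.0019879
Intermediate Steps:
r = 19 (r = 3 + 16 = 19)
C(v, I) = 405*v (C(v, I) = v*((19 + 1)² + 5) = v*(20² + 5) = v*(400 + 5) = v*405 = 405*v)
1/(1/(-373 + C(H(-5), -19)) + 503) = 1/(1/(-373 + 405*(6 - 5)) + 503) = 1/(1/(-373 + 405*1) + 503) = 1/(1/(-373 + 405) + 503) = 1/(1/32 + 503) = 1/(16097/32) = 32/16097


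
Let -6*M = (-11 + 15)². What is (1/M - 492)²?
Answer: 15515721/64 ≈ 2.4243e+5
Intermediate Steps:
M = -8/3 (M = -(-11 + 15)²/6 = -⅙*4² = -⅙*16 = -8/3 ≈ -2.6667)
(1/M - 492)² = (1/(-8/3) - 492)² = (-3/8 - 492)² = (-3939/8)² = 15515721/64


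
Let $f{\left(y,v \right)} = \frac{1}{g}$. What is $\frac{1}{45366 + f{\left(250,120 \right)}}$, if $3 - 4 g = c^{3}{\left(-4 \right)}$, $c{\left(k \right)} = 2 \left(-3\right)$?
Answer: $\frac{219}{9935158} \approx 2.2043 \cdot 10^{-5}$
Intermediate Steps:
$c{\left(k \right)} = -6$
$g = \frac{219}{4}$ ($g = \frac{3}{4} - \frac{\left(-6\right)^{3}}{4} = \frac{3}{4} - -54 = \frac{3}{4} + 54 = \frac{219}{4} \approx 54.75$)
$f{\left(y,v \right)} = \frac{4}{219}$ ($f{\left(y,v \right)} = \frac{1}{\frac{219}{4}} = \frac{4}{219}$)
$\frac{1}{45366 + f{\left(250,120 \right)}} = \frac{1}{45366 + \frac{4}{219}} = \frac{1}{\frac{9935158}{219}} = \frac{219}{9935158}$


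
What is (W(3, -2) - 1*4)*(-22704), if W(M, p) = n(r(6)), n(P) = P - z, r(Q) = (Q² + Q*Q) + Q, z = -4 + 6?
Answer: -1634688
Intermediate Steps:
z = 2
r(Q) = Q + 2*Q² (r(Q) = (Q² + Q²) + Q = 2*Q² + Q = Q + 2*Q²)
n(P) = -2 + P (n(P) = P - 1*2 = P - 2 = -2 + P)
W(M, p) = 76 (W(M, p) = -2 + 6*(1 + 2*6) = -2 + 6*(1 + 12) = -2 + 6*13 = -2 + 78 = 76)
(W(3, -2) - 1*4)*(-22704) = (76 - 1*4)*(-22704) = (76 - 4)*(-22704) = 72*(-22704) = -1634688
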